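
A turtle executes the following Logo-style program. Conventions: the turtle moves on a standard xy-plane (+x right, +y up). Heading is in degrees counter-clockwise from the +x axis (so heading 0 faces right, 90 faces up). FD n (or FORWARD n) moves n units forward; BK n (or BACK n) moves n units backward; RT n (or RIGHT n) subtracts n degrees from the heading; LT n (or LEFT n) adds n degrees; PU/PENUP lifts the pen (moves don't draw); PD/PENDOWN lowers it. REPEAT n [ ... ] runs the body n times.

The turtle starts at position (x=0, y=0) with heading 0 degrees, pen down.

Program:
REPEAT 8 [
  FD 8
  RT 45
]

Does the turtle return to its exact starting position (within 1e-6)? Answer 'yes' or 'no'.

Executing turtle program step by step:
Start: pos=(0,0), heading=0, pen down
REPEAT 8 [
  -- iteration 1/8 --
  FD 8: (0,0) -> (8,0) [heading=0, draw]
  RT 45: heading 0 -> 315
  -- iteration 2/8 --
  FD 8: (8,0) -> (13.657,-5.657) [heading=315, draw]
  RT 45: heading 315 -> 270
  -- iteration 3/8 --
  FD 8: (13.657,-5.657) -> (13.657,-13.657) [heading=270, draw]
  RT 45: heading 270 -> 225
  -- iteration 4/8 --
  FD 8: (13.657,-13.657) -> (8,-19.314) [heading=225, draw]
  RT 45: heading 225 -> 180
  -- iteration 5/8 --
  FD 8: (8,-19.314) -> (0,-19.314) [heading=180, draw]
  RT 45: heading 180 -> 135
  -- iteration 6/8 --
  FD 8: (0,-19.314) -> (-5.657,-13.657) [heading=135, draw]
  RT 45: heading 135 -> 90
  -- iteration 7/8 --
  FD 8: (-5.657,-13.657) -> (-5.657,-5.657) [heading=90, draw]
  RT 45: heading 90 -> 45
  -- iteration 8/8 --
  FD 8: (-5.657,-5.657) -> (0,0) [heading=45, draw]
  RT 45: heading 45 -> 0
]
Final: pos=(0,0), heading=0, 8 segment(s) drawn

Start position: (0, 0)
Final position: (0, 0)
Distance = 0; < 1e-6 -> CLOSED

Answer: yes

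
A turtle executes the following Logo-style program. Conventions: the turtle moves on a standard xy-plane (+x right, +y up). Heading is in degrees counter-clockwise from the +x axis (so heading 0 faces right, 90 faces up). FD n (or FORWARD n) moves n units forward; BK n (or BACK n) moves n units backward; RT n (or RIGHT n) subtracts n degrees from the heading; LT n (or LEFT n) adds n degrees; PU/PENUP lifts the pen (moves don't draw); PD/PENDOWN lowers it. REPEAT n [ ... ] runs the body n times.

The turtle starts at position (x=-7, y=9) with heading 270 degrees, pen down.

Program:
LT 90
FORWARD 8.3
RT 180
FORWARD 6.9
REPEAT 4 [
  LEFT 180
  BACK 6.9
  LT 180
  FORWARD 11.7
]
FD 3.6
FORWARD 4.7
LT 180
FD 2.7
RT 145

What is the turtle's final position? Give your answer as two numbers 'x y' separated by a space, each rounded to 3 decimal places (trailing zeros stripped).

Executing turtle program step by step:
Start: pos=(-7,9), heading=270, pen down
LT 90: heading 270 -> 0
FD 8.3: (-7,9) -> (1.3,9) [heading=0, draw]
RT 180: heading 0 -> 180
FD 6.9: (1.3,9) -> (-5.6,9) [heading=180, draw]
REPEAT 4 [
  -- iteration 1/4 --
  LT 180: heading 180 -> 0
  BK 6.9: (-5.6,9) -> (-12.5,9) [heading=0, draw]
  LT 180: heading 0 -> 180
  FD 11.7: (-12.5,9) -> (-24.2,9) [heading=180, draw]
  -- iteration 2/4 --
  LT 180: heading 180 -> 0
  BK 6.9: (-24.2,9) -> (-31.1,9) [heading=0, draw]
  LT 180: heading 0 -> 180
  FD 11.7: (-31.1,9) -> (-42.8,9) [heading=180, draw]
  -- iteration 3/4 --
  LT 180: heading 180 -> 0
  BK 6.9: (-42.8,9) -> (-49.7,9) [heading=0, draw]
  LT 180: heading 0 -> 180
  FD 11.7: (-49.7,9) -> (-61.4,9) [heading=180, draw]
  -- iteration 4/4 --
  LT 180: heading 180 -> 0
  BK 6.9: (-61.4,9) -> (-68.3,9) [heading=0, draw]
  LT 180: heading 0 -> 180
  FD 11.7: (-68.3,9) -> (-80,9) [heading=180, draw]
]
FD 3.6: (-80,9) -> (-83.6,9) [heading=180, draw]
FD 4.7: (-83.6,9) -> (-88.3,9) [heading=180, draw]
LT 180: heading 180 -> 0
FD 2.7: (-88.3,9) -> (-85.6,9) [heading=0, draw]
RT 145: heading 0 -> 215
Final: pos=(-85.6,9), heading=215, 13 segment(s) drawn

Answer: -85.6 9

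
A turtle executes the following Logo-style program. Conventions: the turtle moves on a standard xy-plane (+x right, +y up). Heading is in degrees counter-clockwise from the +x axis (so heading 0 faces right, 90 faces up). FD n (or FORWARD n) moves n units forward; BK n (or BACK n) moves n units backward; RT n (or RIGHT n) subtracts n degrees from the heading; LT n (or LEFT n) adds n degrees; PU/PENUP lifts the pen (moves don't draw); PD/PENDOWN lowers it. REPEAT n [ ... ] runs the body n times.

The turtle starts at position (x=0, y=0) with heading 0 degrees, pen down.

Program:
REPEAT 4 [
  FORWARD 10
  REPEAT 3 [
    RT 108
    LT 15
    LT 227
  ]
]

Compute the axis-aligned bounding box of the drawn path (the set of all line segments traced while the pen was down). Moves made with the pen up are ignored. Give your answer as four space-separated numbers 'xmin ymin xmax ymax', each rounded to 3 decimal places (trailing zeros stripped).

Answer: 0 0 18.477 24.727

Derivation:
Executing turtle program step by step:
Start: pos=(0,0), heading=0, pen down
REPEAT 4 [
  -- iteration 1/4 --
  FD 10: (0,0) -> (10,0) [heading=0, draw]
  REPEAT 3 [
    -- iteration 1/3 --
    RT 108: heading 0 -> 252
    LT 15: heading 252 -> 267
    LT 227: heading 267 -> 134
    -- iteration 2/3 --
    RT 108: heading 134 -> 26
    LT 15: heading 26 -> 41
    LT 227: heading 41 -> 268
    -- iteration 3/3 --
    RT 108: heading 268 -> 160
    LT 15: heading 160 -> 175
    LT 227: heading 175 -> 42
  ]
  -- iteration 2/4 --
  FD 10: (10,0) -> (17.431,6.691) [heading=42, draw]
  REPEAT 3 [
    -- iteration 1/3 --
    RT 108: heading 42 -> 294
    LT 15: heading 294 -> 309
    LT 227: heading 309 -> 176
    -- iteration 2/3 --
    RT 108: heading 176 -> 68
    LT 15: heading 68 -> 83
    LT 227: heading 83 -> 310
    -- iteration 3/3 --
    RT 108: heading 310 -> 202
    LT 15: heading 202 -> 217
    LT 227: heading 217 -> 84
  ]
  -- iteration 3/4 --
  FD 10: (17.431,6.691) -> (18.477,16.637) [heading=84, draw]
  REPEAT 3 [
    -- iteration 1/3 --
    RT 108: heading 84 -> 336
    LT 15: heading 336 -> 351
    LT 227: heading 351 -> 218
    -- iteration 2/3 --
    RT 108: heading 218 -> 110
    LT 15: heading 110 -> 125
    LT 227: heading 125 -> 352
    -- iteration 3/3 --
    RT 108: heading 352 -> 244
    LT 15: heading 244 -> 259
    LT 227: heading 259 -> 126
  ]
  -- iteration 4/4 --
  FD 10: (18.477,16.637) -> (12.599,24.727) [heading=126, draw]
  REPEAT 3 [
    -- iteration 1/3 --
    RT 108: heading 126 -> 18
    LT 15: heading 18 -> 33
    LT 227: heading 33 -> 260
    -- iteration 2/3 --
    RT 108: heading 260 -> 152
    LT 15: heading 152 -> 167
    LT 227: heading 167 -> 34
    -- iteration 3/3 --
    RT 108: heading 34 -> 286
    LT 15: heading 286 -> 301
    LT 227: heading 301 -> 168
  ]
]
Final: pos=(12.599,24.727), heading=168, 4 segment(s) drawn

Segment endpoints: x in {0, 10, 12.599, 17.431, 18.477}, y in {0, 6.691, 16.637, 24.727}
xmin=0, ymin=0, xmax=18.477, ymax=24.727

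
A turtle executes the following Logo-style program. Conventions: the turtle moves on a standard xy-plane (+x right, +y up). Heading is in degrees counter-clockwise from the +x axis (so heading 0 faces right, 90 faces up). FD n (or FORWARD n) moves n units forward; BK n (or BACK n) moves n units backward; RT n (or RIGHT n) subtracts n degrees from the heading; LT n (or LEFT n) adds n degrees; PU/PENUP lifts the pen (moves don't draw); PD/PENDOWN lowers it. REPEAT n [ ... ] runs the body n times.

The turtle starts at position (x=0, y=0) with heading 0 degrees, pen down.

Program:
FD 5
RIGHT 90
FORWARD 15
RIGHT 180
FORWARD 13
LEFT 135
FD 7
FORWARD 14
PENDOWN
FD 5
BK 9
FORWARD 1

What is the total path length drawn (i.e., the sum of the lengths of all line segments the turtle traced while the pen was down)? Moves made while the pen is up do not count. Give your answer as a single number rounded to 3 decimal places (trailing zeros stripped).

Answer: 69

Derivation:
Executing turtle program step by step:
Start: pos=(0,0), heading=0, pen down
FD 5: (0,0) -> (5,0) [heading=0, draw]
RT 90: heading 0 -> 270
FD 15: (5,0) -> (5,-15) [heading=270, draw]
RT 180: heading 270 -> 90
FD 13: (5,-15) -> (5,-2) [heading=90, draw]
LT 135: heading 90 -> 225
FD 7: (5,-2) -> (0.05,-6.95) [heading=225, draw]
FD 14: (0.05,-6.95) -> (-9.849,-16.849) [heading=225, draw]
PD: pen down
FD 5: (-9.849,-16.849) -> (-13.385,-20.385) [heading=225, draw]
BK 9: (-13.385,-20.385) -> (-7.021,-14.021) [heading=225, draw]
FD 1: (-7.021,-14.021) -> (-7.728,-14.728) [heading=225, draw]
Final: pos=(-7.728,-14.728), heading=225, 8 segment(s) drawn

Segment lengths:
  seg 1: (0,0) -> (5,0), length = 5
  seg 2: (5,0) -> (5,-15), length = 15
  seg 3: (5,-15) -> (5,-2), length = 13
  seg 4: (5,-2) -> (0.05,-6.95), length = 7
  seg 5: (0.05,-6.95) -> (-9.849,-16.849), length = 14
  seg 6: (-9.849,-16.849) -> (-13.385,-20.385), length = 5
  seg 7: (-13.385,-20.385) -> (-7.021,-14.021), length = 9
  seg 8: (-7.021,-14.021) -> (-7.728,-14.728), length = 1
Total = 69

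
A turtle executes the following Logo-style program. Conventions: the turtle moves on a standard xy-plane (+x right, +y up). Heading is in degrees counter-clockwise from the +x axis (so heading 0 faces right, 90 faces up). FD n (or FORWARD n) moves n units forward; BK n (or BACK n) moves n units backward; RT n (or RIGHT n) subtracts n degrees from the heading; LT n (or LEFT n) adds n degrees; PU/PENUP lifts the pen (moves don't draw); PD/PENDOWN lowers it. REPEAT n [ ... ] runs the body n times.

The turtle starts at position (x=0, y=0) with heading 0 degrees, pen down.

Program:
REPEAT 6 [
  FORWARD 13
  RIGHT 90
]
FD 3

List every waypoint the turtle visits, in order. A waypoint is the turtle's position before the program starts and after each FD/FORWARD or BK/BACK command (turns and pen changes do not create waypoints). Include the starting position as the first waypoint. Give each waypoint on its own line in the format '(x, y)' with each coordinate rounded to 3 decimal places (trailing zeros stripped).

Executing turtle program step by step:
Start: pos=(0,0), heading=0, pen down
REPEAT 6 [
  -- iteration 1/6 --
  FD 13: (0,0) -> (13,0) [heading=0, draw]
  RT 90: heading 0 -> 270
  -- iteration 2/6 --
  FD 13: (13,0) -> (13,-13) [heading=270, draw]
  RT 90: heading 270 -> 180
  -- iteration 3/6 --
  FD 13: (13,-13) -> (0,-13) [heading=180, draw]
  RT 90: heading 180 -> 90
  -- iteration 4/6 --
  FD 13: (0,-13) -> (0,0) [heading=90, draw]
  RT 90: heading 90 -> 0
  -- iteration 5/6 --
  FD 13: (0,0) -> (13,0) [heading=0, draw]
  RT 90: heading 0 -> 270
  -- iteration 6/6 --
  FD 13: (13,0) -> (13,-13) [heading=270, draw]
  RT 90: heading 270 -> 180
]
FD 3: (13,-13) -> (10,-13) [heading=180, draw]
Final: pos=(10,-13), heading=180, 7 segment(s) drawn
Waypoints (8 total):
(0, 0)
(13, 0)
(13, -13)
(0, -13)
(0, 0)
(13, 0)
(13, -13)
(10, -13)

Answer: (0, 0)
(13, 0)
(13, -13)
(0, -13)
(0, 0)
(13, 0)
(13, -13)
(10, -13)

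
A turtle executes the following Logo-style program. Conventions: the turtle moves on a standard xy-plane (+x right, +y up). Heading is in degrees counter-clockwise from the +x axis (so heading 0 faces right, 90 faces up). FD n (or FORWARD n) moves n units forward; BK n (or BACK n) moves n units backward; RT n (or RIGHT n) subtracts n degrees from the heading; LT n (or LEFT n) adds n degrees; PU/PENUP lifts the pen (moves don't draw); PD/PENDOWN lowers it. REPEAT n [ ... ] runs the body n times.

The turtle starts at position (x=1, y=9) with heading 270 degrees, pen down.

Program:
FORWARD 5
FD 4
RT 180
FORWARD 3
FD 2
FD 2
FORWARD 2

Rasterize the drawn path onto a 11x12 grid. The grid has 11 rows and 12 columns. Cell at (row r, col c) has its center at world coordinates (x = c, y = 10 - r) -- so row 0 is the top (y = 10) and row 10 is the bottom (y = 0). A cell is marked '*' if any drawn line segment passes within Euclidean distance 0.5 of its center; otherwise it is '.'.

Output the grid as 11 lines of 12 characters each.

Answer: ............
.*..........
.*..........
.*..........
.*..........
.*..........
.*..........
.*..........
.*..........
.*..........
.*..........

Derivation:
Segment 0: (1,9) -> (1,4)
Segment 1: (1,4) -> (1,0)
Segment 2: (1,0) -> (1,3)
Segment 3: (1,3) -> (1,5)
Segment 4: (1,5) -> (1,7)
Segment 5: (1,7) -> (1,9)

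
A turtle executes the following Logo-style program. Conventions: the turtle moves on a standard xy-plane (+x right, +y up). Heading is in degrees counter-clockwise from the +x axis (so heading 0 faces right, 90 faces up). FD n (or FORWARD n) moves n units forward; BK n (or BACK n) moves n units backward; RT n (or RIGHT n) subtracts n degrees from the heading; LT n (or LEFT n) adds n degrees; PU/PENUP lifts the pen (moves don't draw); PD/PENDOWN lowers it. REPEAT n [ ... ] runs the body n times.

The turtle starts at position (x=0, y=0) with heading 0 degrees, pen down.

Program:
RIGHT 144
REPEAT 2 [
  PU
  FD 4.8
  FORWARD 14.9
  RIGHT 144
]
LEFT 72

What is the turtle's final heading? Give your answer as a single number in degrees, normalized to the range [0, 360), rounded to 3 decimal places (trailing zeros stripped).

Answer: 0

Derivation:
Executing turtle program step by step:
Start: pos=(0,0), heading=0, pen down
RT 144: heading 0 -> 216
REPEAT 2 [
  -- iteration 1/2 --
  PU: pen up
  FD 4.8: (0,0) -> (-3.883,-2.821) [heading=216, move]
  FD 14.9: (-3.883,-2.821) -> (-15.938,-11.579) [heading=216, move]
  RT 144: heading 216 -> 72
  -- iteration 2/2 --
  PU: pen up
  FD 4.8: (-15.938,-11.579) -> (-14.454,-7.014) [heading=72, move]
  FD 14.9: (-14.454,-7.014) -> (-9.85,7.156) [heading=72, move]
  RT 144: heading 72 -> 288
]
LT 72: heading 288 -> 0
Final: pos=(-9.85,7.156), heading=0, 0 segment(s) drawn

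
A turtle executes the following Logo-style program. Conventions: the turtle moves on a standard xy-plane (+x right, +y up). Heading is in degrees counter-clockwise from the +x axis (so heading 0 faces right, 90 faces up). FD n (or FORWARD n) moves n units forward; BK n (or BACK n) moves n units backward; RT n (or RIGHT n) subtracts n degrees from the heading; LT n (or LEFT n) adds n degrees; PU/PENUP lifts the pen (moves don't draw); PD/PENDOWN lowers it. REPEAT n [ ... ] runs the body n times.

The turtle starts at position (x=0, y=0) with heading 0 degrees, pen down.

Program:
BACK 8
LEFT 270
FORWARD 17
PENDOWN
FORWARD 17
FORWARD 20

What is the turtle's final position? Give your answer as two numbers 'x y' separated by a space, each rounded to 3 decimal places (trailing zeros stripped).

Executing turtle program step by step:
Start: pos=(0,0), heading=0, pen down
BK 8: (0,0) -> (-8,0) [heading=0, draw]
LT 270: heading 0 -> 270
FD 17: (-8,0) -> (-8,-17) [heading=270, draw]
PD: pen down
FD 17: (-8,-17) -> (-8,-34) [heading=270, draw]
FD 20: (-8,-34) -> (-8,-54) [heading=270, draw]
Final: pos=(-8,-54), heading=270, 4 segment(s) drawn

Answer: -8 -54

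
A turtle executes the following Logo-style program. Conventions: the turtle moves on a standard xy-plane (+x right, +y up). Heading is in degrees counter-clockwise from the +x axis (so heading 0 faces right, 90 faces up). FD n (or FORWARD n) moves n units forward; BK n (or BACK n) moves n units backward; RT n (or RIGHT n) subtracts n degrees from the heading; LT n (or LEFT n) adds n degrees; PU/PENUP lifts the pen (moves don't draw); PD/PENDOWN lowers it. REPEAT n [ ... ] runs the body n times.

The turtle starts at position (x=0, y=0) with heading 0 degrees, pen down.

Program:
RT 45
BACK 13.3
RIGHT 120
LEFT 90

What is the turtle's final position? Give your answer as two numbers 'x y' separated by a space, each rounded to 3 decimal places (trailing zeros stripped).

Answer: -9.405 9.405

Derivation:
Executing turtle program step by step:
Start: pos=(0,0), heading=0, pen down
RT 45: heading 0 -> 315
BK 13.3: (0,0) -> (-9.405,9.405) [heading=315, draw]
RT 120: heading 315 -> 195
LT 90: heading 195 -> 285
Final: pos=(-9.405,9.405), heading=285, 1 segment(s) drawn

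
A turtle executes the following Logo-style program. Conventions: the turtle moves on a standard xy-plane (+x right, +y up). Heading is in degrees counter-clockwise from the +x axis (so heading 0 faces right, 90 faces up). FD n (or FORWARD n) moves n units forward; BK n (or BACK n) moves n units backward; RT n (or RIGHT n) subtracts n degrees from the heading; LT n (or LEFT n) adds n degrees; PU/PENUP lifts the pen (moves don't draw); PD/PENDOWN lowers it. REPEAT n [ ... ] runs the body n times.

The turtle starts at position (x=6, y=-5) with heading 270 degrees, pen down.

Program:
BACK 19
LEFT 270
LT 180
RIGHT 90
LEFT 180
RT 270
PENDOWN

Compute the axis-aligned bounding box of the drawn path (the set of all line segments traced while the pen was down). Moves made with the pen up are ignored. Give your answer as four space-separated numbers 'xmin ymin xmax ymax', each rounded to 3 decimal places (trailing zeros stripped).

Answer: 6 -5 6 14

Derivation:
Executing turtle program step by step:
Start: pos=(6,-5), heading=270, pen down
BK 19: (6,-5) -> (6,14) [heading=270, draw]
LT 270: heading 270 -> 180
LT 180: heading 180 -> 0
RT 90: heading 0 -> 270
LT 180: heading 270 -> 90
RT 270: heading 90 -> 180
PD: pen down
Final: pos=(6,14), heading=180, 1 segment(s) drawn

Segment endpoints: x in {6, 6}, y in {-5, 14}
xmin=6, ymin=-5, xmax=6, ymax=14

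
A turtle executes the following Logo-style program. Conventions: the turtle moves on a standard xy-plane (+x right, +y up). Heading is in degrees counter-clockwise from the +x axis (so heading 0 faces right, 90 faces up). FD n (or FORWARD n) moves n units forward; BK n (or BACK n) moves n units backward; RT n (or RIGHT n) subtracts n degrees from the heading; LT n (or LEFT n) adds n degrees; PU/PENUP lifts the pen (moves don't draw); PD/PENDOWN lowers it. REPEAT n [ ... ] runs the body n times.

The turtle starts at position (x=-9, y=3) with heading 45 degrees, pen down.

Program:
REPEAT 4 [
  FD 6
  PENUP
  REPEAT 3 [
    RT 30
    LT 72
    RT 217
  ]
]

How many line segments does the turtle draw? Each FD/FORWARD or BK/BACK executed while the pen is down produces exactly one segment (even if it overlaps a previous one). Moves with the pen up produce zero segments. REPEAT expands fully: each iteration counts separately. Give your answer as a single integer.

Answer: 1

Derivation:
Executing turtle program step by step:
Start: pos=(-9,3), heading=45, pen down
REPEAT 4 [
  -- iteration 1/4 --
  FD 6: (-9,3) -> (-4.757,7.243) [heading=45, draw]
  PU: pen up
  REPEAT 3 [
    -- iteration 1/3 --
    RT 30: heading 45 -> 15
    LT 72: heading 15 -> 87
    RT 217: heading 87 -> 230
    -- iteration 2/3 --
    RT 30: heading 230 -> 200
    LT 72: heading 200 -> 272
    RT 217: heading 272 -> 55
    -- iteration 3/3 --
    RT 30: heading 55 -> 25
    LT 72: heading 25 -> 97
    RT 217: heading 97 -> 240
  ]
  -- iteration 2/4 --
  FD 6: (-4.757,7.243) -> (-7.757,2.046) [heading=240, move]
  PU: pen up
  REPEAT 3 [
    -- iteration 1/3 --
    RT 30: heading 240 -> 210
    LT 72: heading 210 -> 282
    RT 217: heading 282 -> 65
    -- iteration 2/3 --
    RT 30: heading 65 -> 35
    LT 72: heading 35 -> 107
    RT 217: heading 107 -> 250
    -- iteration 3/3 --
    RT 30: heading 250 -> 220
    LT 72: heading 220 -> 292
    RT 217: heading 292 -> 75
  ]
  -- iteration 3/4 --
  FD 6: (-7.757,2.046) -> (-6.204,7.842) [heading=75, move]
  PU: pen up
  REPEAT 3 [
    -- iteration 1/3 --
    RT 30: heading 75 -> 45
    LT 72: heading 45 -> 117
    RT 217: heading 117 -> 260
    -- iteration 2/3 --
    RT 30: heading 260 -> 230
    LT 72: heading 230 -> 302
    RT 217: heading 302 -> 85
    -- iteration 3/3 --
    RT 30: heading 85 -> 55
    LT 72: heading 55 -> 127
    RT 217: heading 127 -> 270
  ]
  -- iteration 4/4 --
  FD 6: (-6.204,7.842) -> (-6.204,1.842) [heading=270, move]
  PU: pen up
  REPEAT 3 [
    -- iteration 1/3 --
    RT 30: heading 270 -> 240
    LT 72: heading 240 -> 312
    RT 217: heading 312 -> 95
    -- iteration 2/3 --
    RT 30: heading 95 -> 65
    LT 72: heading 65 -> 137
    RT 217: heading 137 -> 280
    -- iteration 3/3 --
    RT 30: heading 280 -> 250
    LT 72: heading 250 -> 322
    RT 217: heading 322 -> 105
  ]
]
Final: pos=(-6.204,1.842), heading=105, 1 segment(s) drawn
Segments drawn: 1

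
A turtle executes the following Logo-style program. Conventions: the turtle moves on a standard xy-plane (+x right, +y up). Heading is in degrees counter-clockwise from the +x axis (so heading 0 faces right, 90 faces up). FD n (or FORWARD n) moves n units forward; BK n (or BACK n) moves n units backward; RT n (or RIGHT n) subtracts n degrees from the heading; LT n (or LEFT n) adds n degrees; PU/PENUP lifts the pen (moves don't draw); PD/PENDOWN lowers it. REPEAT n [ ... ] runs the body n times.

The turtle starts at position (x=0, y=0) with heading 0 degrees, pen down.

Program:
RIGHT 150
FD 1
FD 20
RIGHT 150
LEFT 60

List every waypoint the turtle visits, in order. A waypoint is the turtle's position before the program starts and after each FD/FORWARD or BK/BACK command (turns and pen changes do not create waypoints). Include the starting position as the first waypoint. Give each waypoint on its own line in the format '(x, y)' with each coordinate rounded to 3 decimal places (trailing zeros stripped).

Executing turtle program step by step:
Start: pos=(0,0), heading=0, pen down
RT 150: heading 0 -> 210
FD 1: (0,0) -> (-0.866,-0.5) [heading=210, draw]
FD 20: (-0.866,-0.5) -> (-18.187,-10.5) [heading=210, draw]
RT 150: heading 210 -> 60
LT 60: heading 60 -> 120
Final: pos=(-18.187,-10.5), heading=120, 2 segment(s) drawn
Waypoints (3 total):
(0, 0)
(-0.866, -0.5)
(-18.187, -10.5)

Answer: (0, 0)
(-0.866, -0.5)
(-18.187, -10.5)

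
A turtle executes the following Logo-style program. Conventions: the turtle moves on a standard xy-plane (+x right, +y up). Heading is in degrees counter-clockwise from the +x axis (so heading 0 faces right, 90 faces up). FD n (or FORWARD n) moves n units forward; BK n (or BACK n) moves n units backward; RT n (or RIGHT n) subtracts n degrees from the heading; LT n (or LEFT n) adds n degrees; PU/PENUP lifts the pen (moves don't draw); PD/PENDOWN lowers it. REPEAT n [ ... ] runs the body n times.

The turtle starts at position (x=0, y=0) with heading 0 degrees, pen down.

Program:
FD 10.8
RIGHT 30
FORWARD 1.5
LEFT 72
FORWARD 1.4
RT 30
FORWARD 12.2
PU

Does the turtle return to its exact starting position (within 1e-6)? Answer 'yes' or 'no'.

Executing turtle program step by step:
Start: pos=(0,0), heading=0, pen down
FD 10.8: (0,0) -> (10.8,0) [heading=0, draw]
RT 30: heading 0 -> 330
FD 1.5: (10.8,0) -> (12.099,-0.75) [heading=330, draw]
LT 72: heading 330 -> 42
FD 1.4: (12.099,-0.75) -> (13.139,0.187) [heading=42, draw]
RT 30: heading 42 -> 12
FD 12.2: (13.139,0.187) -> (25.073,2.723) [heading=12, draw]
PU: pen up
Final: pos=(25.073,2.723), heading=12, 4 segment(s) drawn

Start position: (0, 0)
Final position: (25.073, 2.723)
Distance = 25.22; >= 1e-6 -> NOT closed

Answer: no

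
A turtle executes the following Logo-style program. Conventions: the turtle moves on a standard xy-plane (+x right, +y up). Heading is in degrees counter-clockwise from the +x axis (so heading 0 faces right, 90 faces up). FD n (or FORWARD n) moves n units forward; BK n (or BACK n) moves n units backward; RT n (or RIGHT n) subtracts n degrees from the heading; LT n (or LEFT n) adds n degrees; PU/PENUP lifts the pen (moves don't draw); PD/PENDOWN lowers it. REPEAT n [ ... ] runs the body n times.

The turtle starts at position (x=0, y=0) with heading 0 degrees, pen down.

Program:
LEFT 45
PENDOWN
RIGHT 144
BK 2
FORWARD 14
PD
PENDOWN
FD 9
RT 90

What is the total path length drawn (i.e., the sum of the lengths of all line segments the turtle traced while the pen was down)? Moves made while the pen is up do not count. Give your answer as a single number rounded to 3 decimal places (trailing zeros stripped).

Answer: 25

Derivation:
Executing turtle program step by step:
Start: pos=(0,0), heading=0, pen down
LT 45: heading 0 -> 45
PD: pen down
RT 144: heading 45 -> 261
BK 2: (0,0) -> (0.313,1.975) [heading=261, draw]
FD 14: (0.313,1.975) -> (-1.877,-11.852) [heading=261, draw]
PD: pen down
PD: pen down
FD 9: (-1.877,-11.852) -> (-3.285,-20.741) [heading=261, draw]
RT 90: heading 261 -> 171
Final: pos=(-3.285,-20.741), heading=171, 3 segment(s) drawn

Segment lengths:
  seg 1: (0,0) -> (0.313,1.975), length = 2
  seg 2: (0.313,1.975) -> (-1.877,-11.852), length = 14
  seg 3: (-1.877,-11.852) -> (-3.285,-20.741), length = 9
Total = 25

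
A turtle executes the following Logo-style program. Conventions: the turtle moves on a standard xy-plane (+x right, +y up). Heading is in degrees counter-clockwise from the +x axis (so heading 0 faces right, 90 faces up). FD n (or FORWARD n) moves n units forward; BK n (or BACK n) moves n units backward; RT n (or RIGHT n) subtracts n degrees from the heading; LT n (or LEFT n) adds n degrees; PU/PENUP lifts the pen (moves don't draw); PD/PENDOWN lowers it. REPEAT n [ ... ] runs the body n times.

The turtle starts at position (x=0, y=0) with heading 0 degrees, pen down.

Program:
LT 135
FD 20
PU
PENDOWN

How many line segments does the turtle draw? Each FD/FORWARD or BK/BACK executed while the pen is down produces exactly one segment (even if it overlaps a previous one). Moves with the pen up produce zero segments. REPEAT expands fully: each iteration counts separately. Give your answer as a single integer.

Answer: 1

Derivation:
Executing turtle program step by step:
Start: pos=(0,0), heading=0, pen down
LT 135: heading 0 -> 135
FD 20: (0,0) -> (-14.142,14.142) [heading=135, draw]
PU: pen up
PD: pen down
Final: pos=(-14.142,14.142), heading=135, 1 segment(s) drawn
Segments drawn: 1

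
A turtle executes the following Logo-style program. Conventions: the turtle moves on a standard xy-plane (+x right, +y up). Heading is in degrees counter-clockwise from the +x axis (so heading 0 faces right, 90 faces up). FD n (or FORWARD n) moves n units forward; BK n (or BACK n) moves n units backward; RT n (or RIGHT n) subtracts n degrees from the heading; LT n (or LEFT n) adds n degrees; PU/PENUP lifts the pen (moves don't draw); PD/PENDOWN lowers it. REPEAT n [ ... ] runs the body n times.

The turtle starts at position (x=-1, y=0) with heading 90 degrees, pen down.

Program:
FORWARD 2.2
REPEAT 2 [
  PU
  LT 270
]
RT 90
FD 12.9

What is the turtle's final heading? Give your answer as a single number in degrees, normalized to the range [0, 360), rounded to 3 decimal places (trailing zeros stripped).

Executing turtle program step by step:
Start: pos=(-1,0), heading=90, pen down
FD 2.2: (-1,0) -> (-1,2.2) [heading=90, draw]
REPEAT 2 [
  -- iteration 1/2 --
  PU: pen up
  LT 270: heading 90 -> 0
  -- iteration 2/2 --
  PU: pen up
  LT 270: heading 0 -> 270
]
RT 90: heading 270 -> 180
FD 12.9: (-1,2.2) -> (-13.9,2.2) [heading=180, move]
Final: pos=(-13.9,2.2), heading=180, 1 segment(s) drawn

Answer: 180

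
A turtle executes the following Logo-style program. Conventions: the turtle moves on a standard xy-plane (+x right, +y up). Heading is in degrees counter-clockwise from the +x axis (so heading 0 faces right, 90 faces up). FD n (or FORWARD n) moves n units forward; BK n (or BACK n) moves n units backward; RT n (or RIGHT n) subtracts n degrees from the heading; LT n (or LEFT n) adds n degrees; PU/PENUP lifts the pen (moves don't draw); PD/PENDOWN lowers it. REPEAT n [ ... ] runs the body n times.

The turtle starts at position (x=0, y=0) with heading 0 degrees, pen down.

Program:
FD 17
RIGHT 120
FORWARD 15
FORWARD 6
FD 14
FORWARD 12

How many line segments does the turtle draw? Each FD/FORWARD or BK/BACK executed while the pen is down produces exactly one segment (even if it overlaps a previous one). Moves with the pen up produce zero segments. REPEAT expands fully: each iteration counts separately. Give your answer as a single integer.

Answer: 5

Derivation:
Executing turtle program step by step:
Start: pos=(0,0), heading=0, pen down
FD 17: (0,0) -> (17,0) [heading=0, draw]
RT 120: heading 0 -> 240
FD 15: (17,0) -> (9.5,-12.99) [heading=240, draw]
FD 6: (9.5,-12.99) -> (6.5,-18.187) [heading=240, draw]
FD 14: (6.5,-18.187) -> (-0.5,-30.311) [heading=240, draw]
FD 12: (-0.5,-30.311) -> (-6.5,-40.703) [heading=240, draw]
Final: pos=(-6.5,-40.703), heading=240, 5 segment(s) drawn
Segments drawn: 5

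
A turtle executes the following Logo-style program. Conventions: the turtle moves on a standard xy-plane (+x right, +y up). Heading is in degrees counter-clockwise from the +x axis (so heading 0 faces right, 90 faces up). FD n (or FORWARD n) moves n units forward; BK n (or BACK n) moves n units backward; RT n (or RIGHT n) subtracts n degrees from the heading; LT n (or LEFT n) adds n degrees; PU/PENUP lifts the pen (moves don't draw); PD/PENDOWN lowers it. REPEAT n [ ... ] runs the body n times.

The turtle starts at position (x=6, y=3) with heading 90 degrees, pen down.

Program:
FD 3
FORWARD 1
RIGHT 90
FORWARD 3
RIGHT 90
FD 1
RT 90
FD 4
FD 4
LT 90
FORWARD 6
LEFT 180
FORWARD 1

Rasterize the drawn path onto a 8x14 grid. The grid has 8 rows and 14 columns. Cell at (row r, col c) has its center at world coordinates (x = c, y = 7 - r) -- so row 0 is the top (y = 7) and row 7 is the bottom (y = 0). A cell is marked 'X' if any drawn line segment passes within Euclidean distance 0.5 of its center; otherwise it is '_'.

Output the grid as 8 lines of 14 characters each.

Answer: ______XXXX____
_XXXXXXXXX____
_X____X_______
_X____X_______
_X____X_______
_X____________
_X____________
_X____________

Derivation:
Segment 0: (6,3) -> (6,6)
Segment 1: (6,6) -> (6,7)
Segment 2: (6,7) -> (9,7)
Segment 3: (9,7) -> (9,6)
Segment 4: (9,6) -> (5,6)
Segment 5: (5,6) -> (1,6)
Segment 6: (1,6) -> (1,-0)
Segment 7: (1,-0) -> (1,1)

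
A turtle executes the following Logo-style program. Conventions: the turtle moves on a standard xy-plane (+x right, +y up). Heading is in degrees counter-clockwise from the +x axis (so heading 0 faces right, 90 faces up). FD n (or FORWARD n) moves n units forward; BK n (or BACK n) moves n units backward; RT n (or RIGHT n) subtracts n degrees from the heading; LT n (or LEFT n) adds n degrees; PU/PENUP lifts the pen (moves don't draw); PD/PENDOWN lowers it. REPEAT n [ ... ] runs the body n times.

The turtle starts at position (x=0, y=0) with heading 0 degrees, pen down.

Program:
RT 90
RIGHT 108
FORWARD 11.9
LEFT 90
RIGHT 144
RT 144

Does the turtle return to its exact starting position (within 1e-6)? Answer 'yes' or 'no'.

Answer: no

Derivation:
Executing turtle program step by step:
Start: pos=(0,0), heading=0, pen down
RT 90: heading 0 -> 270
RT 108: heading 270 -> 162
FD 11.9: (0,0) -> (-11.318,3.677) [heading=162, draw]
LT 90: heading 162 -> 252
RT 144: heading 252 -> 108
RT 144: heading 108 -> 324
Final: pos=(-11.318,3.677), heading=324, 1 segment(s) drawn

Start position: (0, 0)
Final position: (-11.318, 3.677)
Distance = 11.9; >= 1e-6 -> NOT closed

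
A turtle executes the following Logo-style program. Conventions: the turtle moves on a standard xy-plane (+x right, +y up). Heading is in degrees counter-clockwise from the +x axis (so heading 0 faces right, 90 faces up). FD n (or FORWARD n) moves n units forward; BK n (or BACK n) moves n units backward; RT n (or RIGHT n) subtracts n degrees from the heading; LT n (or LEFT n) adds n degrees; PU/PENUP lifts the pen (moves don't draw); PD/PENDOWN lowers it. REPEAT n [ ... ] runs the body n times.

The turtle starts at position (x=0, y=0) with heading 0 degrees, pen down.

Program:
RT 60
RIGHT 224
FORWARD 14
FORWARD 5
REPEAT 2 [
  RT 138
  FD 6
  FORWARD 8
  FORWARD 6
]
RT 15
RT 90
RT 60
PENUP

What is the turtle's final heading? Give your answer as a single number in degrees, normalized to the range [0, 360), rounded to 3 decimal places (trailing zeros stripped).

Executing turtle program step by step:
Start: pos=(0,0), heading=0, pen down
RT 60: heading 0 -> 300
RT 224: heading 300 -> 76
FD 14: (0,0) -> (3.387,13.584) [heading=76, draw]
FD 5: (3.387,13.584) -> (4.597,18.436) [heading=76, draw]
REPEAT 2 [
  -- iteration 1/2 --
  RT 138: heading 76 -> 298
  FD 6: (4.597,18.436) -> (7.413,13.138) [heading=298, draw]
  FD 8: (7.413,13.138) -> (11.169,6.074) [heading=298, draw]
  FD 6: (11.169,6.074) -> (13.986,0.777) [heading=298, draw]
  -- iteration 2/2 --
  RT 138: heading 298 -> 160
  FD 6: (13.986,0.777) -> (8.348,2.829) [heading=160, draw]
  FD 8: (8.348,2.829) -> (0.83,5.565) [heading=160, draw]
  FD 6: (0.83,5.565) -> (-4.808,7.617) [heading=160, draw]
]
RT 15: heading 160 -> 145
RT 90: heading 145 -> 55
RT 60: heading 55 -> 355
PU: pen up
Final: pos=(-4.808,7.617), heading=355, 8 segment(s) drawn

Answer: 355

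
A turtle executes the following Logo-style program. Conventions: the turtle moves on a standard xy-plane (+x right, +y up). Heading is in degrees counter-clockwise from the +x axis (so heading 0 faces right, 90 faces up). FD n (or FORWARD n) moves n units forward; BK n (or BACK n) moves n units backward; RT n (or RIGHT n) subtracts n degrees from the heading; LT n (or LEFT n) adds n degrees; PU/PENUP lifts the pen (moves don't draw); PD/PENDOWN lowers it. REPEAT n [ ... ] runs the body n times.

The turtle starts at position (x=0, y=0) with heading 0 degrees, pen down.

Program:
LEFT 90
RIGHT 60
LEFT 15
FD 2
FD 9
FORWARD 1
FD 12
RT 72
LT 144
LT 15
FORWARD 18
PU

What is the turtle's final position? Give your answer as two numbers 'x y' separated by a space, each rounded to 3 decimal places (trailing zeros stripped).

Answer: 4.926 30.347

Derivation:
Executing turtle program step by step:
Start: pos=(0,0), heading=0, pen down
LT 90: heading 0 -> 90
RT 60: heading 90 -> 30
LT 15: heading 30 -> 45
FD 2: (0,0) -> (1.414,1.414) [heading=45, draw]
FD 9: (1.414,1.414) -> (7.778,7.778) [heading=45, draw]
FD 1: (7.778,7.778) -> (8.485,8.485) [heading=45, draw]
FD 12: (8.485,8.485) -> (16.971,16.971) [heading=45, draw]
RT 72: heading 45 -> 333
LT 144: heading 333 -> 117
LT 15: heading 117 -> 132
FD 18: (16.971,16.971) -> (4.926,30.347) [heading=132, draw]
PU: pen up
Final: pos=(4.926,30.347), heading=132, 5 segment(s) drawn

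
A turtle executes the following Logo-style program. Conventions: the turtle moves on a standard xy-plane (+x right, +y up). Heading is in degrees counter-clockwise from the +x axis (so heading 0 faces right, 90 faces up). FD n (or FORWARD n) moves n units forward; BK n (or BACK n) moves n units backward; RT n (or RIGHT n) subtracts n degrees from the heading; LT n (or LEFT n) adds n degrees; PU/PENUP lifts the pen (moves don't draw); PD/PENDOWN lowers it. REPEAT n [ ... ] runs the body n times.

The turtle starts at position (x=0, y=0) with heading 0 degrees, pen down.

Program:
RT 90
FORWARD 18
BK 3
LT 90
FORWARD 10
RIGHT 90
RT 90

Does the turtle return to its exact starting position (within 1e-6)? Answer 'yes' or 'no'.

Executing turtle program step by step:
Start: pos=(0,0), heading=0, pen down
RT 90: heading 0 -> 270
FD 18: (0,0) -> (0,-18) [heading=270, draw]
BK 3: (0,-18) -> (0,-15) [heading=270, draw]
LT 90: heading 270 -> 0
FD 10: (0,-15) -> (10,-15) [heading=0, draw]
RT 90: heading 0 -> 270
RT 90: heading 270 -> 180
Final: pos=(10,-15), heading=180, 3 segment(s) drawn

Start position: (0, 0)
Final position: (10, -15)
Distance = 18.028; >= 1e-6 -> NOT closed

Answer: no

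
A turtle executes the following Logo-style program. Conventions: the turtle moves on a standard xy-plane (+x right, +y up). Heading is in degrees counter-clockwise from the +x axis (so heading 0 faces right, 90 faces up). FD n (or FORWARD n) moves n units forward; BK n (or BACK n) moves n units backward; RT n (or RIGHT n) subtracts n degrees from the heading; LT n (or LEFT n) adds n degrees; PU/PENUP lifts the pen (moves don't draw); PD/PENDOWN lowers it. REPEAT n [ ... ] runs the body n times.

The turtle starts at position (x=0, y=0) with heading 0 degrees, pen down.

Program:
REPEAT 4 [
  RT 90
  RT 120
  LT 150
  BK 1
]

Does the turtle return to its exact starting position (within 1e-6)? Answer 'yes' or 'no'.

Answer: no

Derivation:
Executing turtle program step by step:
Start: pos=(0,0), heading=0, pen down
REPEAT 4 [
  -- iteration 1/4 --
  RT 90: heading 0 -> 270
  RT 120: heading 270 -> 150
  LT 150: heading 150 -> 300
  BK 1: (0,0) -> (-0.5,0.866) [heading=300, draw]
  -- iteration 2/4 --
  RT 90: heading 300 -> 210
  RT 120: heading 210 -> 90
  LT 150: heading 90 -> 240
  BK 1: (-0.5,0.866) -> (0,1.732) [heading=240, draw]
  -- iteration 3/4 --
  RT 90: heading 240 -> 150
  RT 120: heading 150 -> 30
  LT 150: heading 30 -> 180
  BK 1: (0,1.732) -> (1,1.732) [heading=180, draw]
  -- iteration 4/4 --
  RT 90: heading 180 -> 90
  RT 120: heading 90 -> 330
  LT 150: heading 330 -> 120
  BK 1: (1,1.732) -> (1.5,0.866) [heading=120, draw]
]
Final: pos=(1.5,0.866), heading=120, 4 segment(s) drawn

Start position: (0, 0)
Final position: (1.5, 0.866)
Distance = 1.732; >= 1e-6 -> NOT closed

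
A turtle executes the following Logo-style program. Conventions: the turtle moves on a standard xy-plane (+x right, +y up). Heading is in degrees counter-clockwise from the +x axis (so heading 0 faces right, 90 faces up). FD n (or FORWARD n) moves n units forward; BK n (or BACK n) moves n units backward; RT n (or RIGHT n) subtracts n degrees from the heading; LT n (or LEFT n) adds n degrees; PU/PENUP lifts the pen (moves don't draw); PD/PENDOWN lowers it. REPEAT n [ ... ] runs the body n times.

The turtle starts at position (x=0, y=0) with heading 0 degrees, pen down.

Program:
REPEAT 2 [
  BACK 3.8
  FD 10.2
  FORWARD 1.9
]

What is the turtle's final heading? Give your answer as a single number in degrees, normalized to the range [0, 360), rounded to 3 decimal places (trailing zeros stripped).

Answer: 0

Derivation:
Executing turtle program step by step:
Start: pos=(0,0), heading=0, pen down
REPEAT 2 [
  -- iteration 1/2 --
  BK 3.8: (0,0) -> (-3.8,0) [heading=0, draw]
  FD 10.2: (-3.8,0) -> (6.4,0) [heading=0, draw]
  FD 1.9: (6.4,0) -> (8.3,0) [heading=0, draw]
  -- iteration 2/2 --
  BK 3.8: (8.3,0) -> (4.5,0) [heading=0, draw]
  FD 10.2: (4.5,0) -> (14.7,0) [heading=0, draw]
  FD 1.9: (14.7,0) -> (16.6,0) [heading=0, draw]
]
Final: pos=(16.6,0), heading=0, 6 segment(s) drawn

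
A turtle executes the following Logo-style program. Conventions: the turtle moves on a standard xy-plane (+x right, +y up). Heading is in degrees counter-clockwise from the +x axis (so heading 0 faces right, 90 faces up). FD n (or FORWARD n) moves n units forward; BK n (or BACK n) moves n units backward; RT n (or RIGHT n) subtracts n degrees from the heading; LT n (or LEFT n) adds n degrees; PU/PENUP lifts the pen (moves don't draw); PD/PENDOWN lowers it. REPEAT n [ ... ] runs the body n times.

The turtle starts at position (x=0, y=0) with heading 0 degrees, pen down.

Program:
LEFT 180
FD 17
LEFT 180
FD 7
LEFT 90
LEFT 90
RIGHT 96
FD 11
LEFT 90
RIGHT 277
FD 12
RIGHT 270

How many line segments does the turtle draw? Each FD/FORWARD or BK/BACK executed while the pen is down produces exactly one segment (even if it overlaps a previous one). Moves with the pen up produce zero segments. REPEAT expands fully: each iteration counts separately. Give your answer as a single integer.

Answer: 4

Derivation:
Executing turtle program step by step:
Start: pos=(0,0), heading=0, pen down
LT 180: heading 0 -> 180
FD 17: (0,0) -> (-17,0) [heading=180, draw]
LT 180: heading 180 -> 0
FD 7: (-17,0) -> (-10,0) [heading=0, draw]
LT 90: heading 0 -> 90
LT 90: heading 90 -> 180
RT 96: heading 180 -> 84
FD 11: (-10,0) -> (-8.85,10.94) [heading=84, draw]
LT 90: heading 84 -> 174
RT 277: heading 174 -> 257
FD 12: (-8.85,10.94) -> (-11.55,-0.753) [heading=257, draw]
RT 270: heading 257 -> 347
Final: pos=(-11.55,-0.753), heading=347, 4 segment(s) drawn
Segments drawn: 4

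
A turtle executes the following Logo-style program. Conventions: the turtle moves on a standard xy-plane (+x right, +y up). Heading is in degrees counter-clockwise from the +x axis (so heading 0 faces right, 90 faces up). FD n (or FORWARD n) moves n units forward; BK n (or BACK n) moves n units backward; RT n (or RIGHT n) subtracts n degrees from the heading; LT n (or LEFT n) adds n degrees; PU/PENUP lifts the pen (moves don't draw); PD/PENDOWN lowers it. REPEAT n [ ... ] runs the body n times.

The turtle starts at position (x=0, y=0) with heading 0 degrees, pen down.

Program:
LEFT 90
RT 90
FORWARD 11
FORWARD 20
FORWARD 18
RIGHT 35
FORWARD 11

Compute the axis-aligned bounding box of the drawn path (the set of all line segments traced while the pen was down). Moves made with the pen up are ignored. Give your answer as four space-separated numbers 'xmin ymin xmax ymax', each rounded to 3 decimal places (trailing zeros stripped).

Answer: 0 -6.309 58.011 0

Derivation:
Executing turtle program step by step:
Start: pos=(0,0), heading=0, pen down
LT 90: heading 0 -> 90
RT 90: heading 90 -> 0
FD 11: (0,0) -> (11,0) [heading=0, draw]
FD 20: (11,0) -> (31,0) [heading=0, draw]
FD 18: (31,0) -> (49,0) [heading=0, draw]
RT 35: heading 0 -> 325
FD 11: (49,0) -> (58.011,-6.309) [heading=325, draw]
Final: pos=(58.011,-6.309), heading=325, 4 segment(s) drawn

Segment endpoints: x in {0, 11, 31, 49, 58.011}, y in {-6.309, 0}
xmin=0, ymin=-6.309, xmax=58.011, ymax=0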